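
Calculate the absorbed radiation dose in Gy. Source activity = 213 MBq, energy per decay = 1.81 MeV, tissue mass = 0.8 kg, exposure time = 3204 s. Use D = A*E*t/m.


A = 213 MBq = 2.1300e+08 Bq
E = 1.81 MeV = 2.89962e-13 J
D = A*E*t/m = 2.1300e+08*2.89962e-13*3204/0.8
D = 0.2474 Gy


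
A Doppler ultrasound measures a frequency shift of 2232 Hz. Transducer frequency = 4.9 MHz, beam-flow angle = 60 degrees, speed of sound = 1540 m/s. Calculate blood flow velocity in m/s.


v = fd * c / (2 * f0 * cos(theta))
v = 2232 * 1540 / (2 * 4.9000e+06 * cos(60))
v = 0.7015 m/s


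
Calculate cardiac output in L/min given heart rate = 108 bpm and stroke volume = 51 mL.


CO = HR * SV
CO = 108 * 51 / 1000
CO = 5.508 L/min


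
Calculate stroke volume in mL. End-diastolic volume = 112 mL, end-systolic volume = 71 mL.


SV = EDV - ESV
SV = 112 - 71
SV = 41 mL


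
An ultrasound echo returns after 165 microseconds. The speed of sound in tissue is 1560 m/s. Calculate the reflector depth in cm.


depth = c * t / 2
t = 165 us = 1.6500e-04 s
depth = 1560 * 1.6500e-04 / 2
depth = 0.1287 m = 12.87 cm


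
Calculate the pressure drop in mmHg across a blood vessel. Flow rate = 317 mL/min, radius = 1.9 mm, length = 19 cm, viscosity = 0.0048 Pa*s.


dP = 8*mu*L*Q / (pi*r^4)
Q = 317 mL/min = 5.28333e-06 m^3/s
dP = 941.517 Pa = 941.517 / 133.322 mmHg = 7.062 mmHg


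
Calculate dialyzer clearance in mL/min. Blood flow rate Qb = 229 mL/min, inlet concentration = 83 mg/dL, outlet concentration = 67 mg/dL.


K = Qb * (Cb_in - Cb_out) / Cb_in
K = 229 * (83 - 67) / 83
K = 44.14 mL/min


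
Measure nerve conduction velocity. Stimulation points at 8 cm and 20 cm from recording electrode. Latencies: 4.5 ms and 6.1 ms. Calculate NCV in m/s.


Distance = (20 - 8) / 100 = 0.12 m
dt = (6.1 - 4.5) / 1000 = 0.0016 s
NCV = dist / dt = 75 m/s


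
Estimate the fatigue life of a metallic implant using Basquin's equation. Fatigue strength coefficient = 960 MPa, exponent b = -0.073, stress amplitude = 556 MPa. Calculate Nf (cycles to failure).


sigma_a = sigma_f' * (2Nf)^b
2Nf = (sigma_a/sigma_f')^(1/b)
2Nf = (556/960)^(1/-0.073)
2Nf = 1775.2778
Nf = 887.6


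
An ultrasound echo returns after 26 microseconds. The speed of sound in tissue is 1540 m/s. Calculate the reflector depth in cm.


depth = c * t / 2
t = 26 us = 2.6000e-05 s
depth = 1540 * 2.6000e-05 / 2
depth = 0.02002 m = 2.002 cm


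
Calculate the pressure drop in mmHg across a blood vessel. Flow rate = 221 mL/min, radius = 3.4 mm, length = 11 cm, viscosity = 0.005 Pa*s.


dP = 8*mu*L*Q / (pi*r^4)
Q = 221 mL/min = 3.68333e-06 m^3/s
dP = 38.6036 Pa = 38.6036 / 133.322 mmHg = 0.2896 mmHg


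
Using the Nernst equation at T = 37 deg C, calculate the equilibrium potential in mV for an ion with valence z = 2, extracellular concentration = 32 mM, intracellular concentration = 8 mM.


E = (RT/(zF)) * ln(C_out/C_in)
T = 37 + 273.15 = 310.15 K
E = (8.314 * 310.15 / (2 * 96485)) * ln(32/8)
E = 18.52 mV


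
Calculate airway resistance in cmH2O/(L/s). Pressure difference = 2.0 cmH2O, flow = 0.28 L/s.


R = dP / flow
R = 2.0 / 0.28
R = 7.143 cmH2O/(L/s)


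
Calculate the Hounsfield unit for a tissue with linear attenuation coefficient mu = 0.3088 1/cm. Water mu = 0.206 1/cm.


HU = ((mu_tissue - mu_water) / mu_water) * 1000
HU = ((0.3088 - 0.206) / 0.206) * 1000
HU = 499


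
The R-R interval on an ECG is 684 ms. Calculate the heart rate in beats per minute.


HR = 60 / RR_interval(s)
RR = 684 ms = 0.684 s
HR = 60 / 0.684 = 87.72 bpm


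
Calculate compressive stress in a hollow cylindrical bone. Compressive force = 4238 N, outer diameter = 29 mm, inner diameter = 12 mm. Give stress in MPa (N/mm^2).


A = pi*(r_o^2 - r_i^2)
r_o = 14.5 mm, r_i = 6 mm
A = 547.423 mm^2
sigma = F/A = 4238 / 547.423
sigma = 7.742 MPa


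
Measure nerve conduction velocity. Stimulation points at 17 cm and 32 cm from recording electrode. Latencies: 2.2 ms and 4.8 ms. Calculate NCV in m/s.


Distance = (32 - 17) / 100 = 0.15 m
dt = (4.8 - 2.2) / 1000 = 0.0026 s
NCV = dist / dt = 57.69 m/s


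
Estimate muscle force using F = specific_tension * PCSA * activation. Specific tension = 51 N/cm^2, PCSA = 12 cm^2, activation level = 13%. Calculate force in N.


F = sigma * PCSA * activation
F = 51 * 12 * 0.13
F = 79.56 N


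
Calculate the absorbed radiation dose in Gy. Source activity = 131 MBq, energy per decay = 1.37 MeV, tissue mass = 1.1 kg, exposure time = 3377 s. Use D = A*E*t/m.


A = 131 MBq = 1.3100e+08 Bq
E = 1.37 MeV = 2.19474e-13 J
D = A*E*t/m = 1.3100e+08*2.19474e-13*3377/1.1
D = 0.08827 Gy


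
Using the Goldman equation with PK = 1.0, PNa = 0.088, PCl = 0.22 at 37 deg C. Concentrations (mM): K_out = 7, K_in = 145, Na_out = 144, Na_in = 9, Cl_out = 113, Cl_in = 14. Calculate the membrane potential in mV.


Vm = (RT/F)*ln((PK*Ko + PNa*Nao + PCl*Cli)/(PK*Ki + PNa*Nai + PCl*Clo))
Numer = 22.752, Denom = 170.652
Vm = -53.85 mV


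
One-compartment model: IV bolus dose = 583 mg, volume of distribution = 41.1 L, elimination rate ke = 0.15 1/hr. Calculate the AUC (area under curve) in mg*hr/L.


C0 = Dose/Vd = 583/41.1 = 14.1849 mg/L
AUC = C0/ke = 14.1849/0.15
AUC = 94.57 mg*hr/L


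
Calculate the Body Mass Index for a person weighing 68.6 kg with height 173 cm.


BMI = weight / height^2
height = 173 cm = 1.73 m
BMI = 68.6 / 1.73^2
BMI = 22.92 kg/m^2


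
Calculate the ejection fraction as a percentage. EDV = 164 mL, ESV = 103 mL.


SV = EDV - ESV = 164 - 103 = 61 mL
EF = SV/EDV * 100 = 61/164 * 100
EF = 37.2%


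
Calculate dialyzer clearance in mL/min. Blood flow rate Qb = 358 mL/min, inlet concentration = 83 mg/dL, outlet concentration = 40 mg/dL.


K = Qb * (Cb_in - Cb_out) / Cb_in
K = 358 * (83 - 40) / 83
K = 185.5 mL/min


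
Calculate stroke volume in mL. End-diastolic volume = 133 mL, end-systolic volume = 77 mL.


SV = EDV - ESV
SV = 133 - 77
SV = 56 mL


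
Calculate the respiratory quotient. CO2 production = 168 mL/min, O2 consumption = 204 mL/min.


RQ = VCO2 / VO2
RQ = 168 / 204
RQ = 0.8235


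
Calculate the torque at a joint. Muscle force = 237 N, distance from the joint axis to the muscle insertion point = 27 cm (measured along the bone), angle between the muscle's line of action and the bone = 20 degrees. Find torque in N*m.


Torque = F * d * sin(theta)   (moment arm = d*sin(theta))
d = 27 cm = 0.27 m
Torque = 237 * 0.27 * sin(20)
Torque = 21.89 N*m


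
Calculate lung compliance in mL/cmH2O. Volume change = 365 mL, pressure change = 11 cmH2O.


C = dV / dP
C = 365 / 11
C = 33.18 mL/cmH2O


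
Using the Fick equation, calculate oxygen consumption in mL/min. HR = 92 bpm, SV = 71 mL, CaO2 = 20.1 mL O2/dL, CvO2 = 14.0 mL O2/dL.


CO = HR*SV = 92*71/1000 = 6.532 L/min
a-v O2 diff = 20.1 - 14.0 = 6.1 mL/dL
VO2 = CO * (CaO2-CvO2) * 10 dL/L
VO2 = 6.532 * 6.1 * 10
VO2 = 398.5 mL/min


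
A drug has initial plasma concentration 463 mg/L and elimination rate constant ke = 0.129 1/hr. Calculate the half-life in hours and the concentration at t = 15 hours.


t_half = ln(2) / ke = 0.693147 / 0.129 = 5.373 hr
C(t) = C0 * exp(-ke*t) = 463 * exp(-0.129*15)
C(15) = 66.87 mg/L


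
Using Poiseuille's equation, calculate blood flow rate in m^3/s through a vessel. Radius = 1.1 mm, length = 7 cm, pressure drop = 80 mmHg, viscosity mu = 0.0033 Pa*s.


Q = pi*r^4*dP / (8*mu*L)
r = 0.0011 m, L = 0.07 m
dP = 80 mmHg = 10665.76 Pa
Q = 2.6547e-05 m^3/s


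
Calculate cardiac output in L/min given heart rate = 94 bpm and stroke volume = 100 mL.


CO = HR * SV
CO = 94 * 100 / 1000
CO = 9.4 L/min


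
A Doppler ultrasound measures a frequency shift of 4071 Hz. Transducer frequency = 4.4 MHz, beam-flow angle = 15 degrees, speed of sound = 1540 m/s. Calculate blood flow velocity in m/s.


v = fd * c / (2 * f0 * cos(theta))
v = 4071 * 1540 / (2 * 4.4000e+06 * cos(15))
v = 0.7376 m/s


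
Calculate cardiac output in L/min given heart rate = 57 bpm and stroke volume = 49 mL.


CO = HR * SV
CO = 57 * 49 / 1000
CO = 2.793 L/min


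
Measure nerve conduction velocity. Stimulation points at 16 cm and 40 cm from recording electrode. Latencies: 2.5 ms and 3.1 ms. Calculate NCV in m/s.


Distance = (40 - 16) / 100 = 0.24 m
dt = (3.1 - 2.5) / 1000 = 6.0000e-04 s
NCV = dist / dt = 400 m/s


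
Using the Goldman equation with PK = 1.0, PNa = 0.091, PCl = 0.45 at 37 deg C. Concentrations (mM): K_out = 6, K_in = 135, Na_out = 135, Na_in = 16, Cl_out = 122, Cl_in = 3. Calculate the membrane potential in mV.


Vm = (RT/F)*ln((PK*Ko + PNa*Nao + PCl*Cli)/(PK*Ki + PNa*Nai + PCl*Clo))
Numer = 19.635, Denom = 191.356
Vm = -60.85 mV


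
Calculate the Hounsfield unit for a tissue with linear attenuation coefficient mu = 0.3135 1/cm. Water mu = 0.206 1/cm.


HU = ((mu_tissue - mu_water) / mu_water) * 1000
HU = ((0.3135 - 0.206) / 0.206) * 1000
HU = 521.8


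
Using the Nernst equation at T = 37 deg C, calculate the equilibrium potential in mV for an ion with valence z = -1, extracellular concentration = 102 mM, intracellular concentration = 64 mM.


E = (RT/(zF)) * ln(C_out/C_in)
T = 37 + 273.15 = 310.15 K
E = (8.314 * 310.15 / (-1 * 96485)) * ln(102/64)
E = -12.46 mV


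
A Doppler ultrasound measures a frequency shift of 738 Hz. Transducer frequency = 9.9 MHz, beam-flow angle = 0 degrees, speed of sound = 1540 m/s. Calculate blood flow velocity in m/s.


v = fd * c / (2 * f0 * cos(theta))
v = 738 * 1540 / (2 * 9.9000e+06 * cos(0))
v = 0.0574 m/s


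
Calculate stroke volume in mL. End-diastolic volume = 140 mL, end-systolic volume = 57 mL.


SV = EDV - ESV
SV = 140 - 57
SV = 83 mL


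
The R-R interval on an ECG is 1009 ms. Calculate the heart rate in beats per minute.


HR = 60 / RR_interval(s)
RR = 1009 ms = 1.009 s
HR = 60 / 1.009 = 59.46 bpm


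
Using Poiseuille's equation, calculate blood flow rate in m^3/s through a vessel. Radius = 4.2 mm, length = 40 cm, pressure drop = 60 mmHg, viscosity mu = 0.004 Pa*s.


Q = pi*r^4*dP / (8*mu*L)
r = 0.0042 m, L = 0.4 m
dP = 60 mmHg = 7999.32 Pa
Q = 6.1093e-04 m^3/s


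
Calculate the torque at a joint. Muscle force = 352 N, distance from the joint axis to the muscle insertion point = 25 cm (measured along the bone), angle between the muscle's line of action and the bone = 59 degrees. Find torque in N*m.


Torque = F * d * sin(theta)   (moment arm = d*sin(theta))
d = 25 cm = 0.25 m
Torque = 352 * 0.25 * sin(59)
Torque = 75.43 N*m


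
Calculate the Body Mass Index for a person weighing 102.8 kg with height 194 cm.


BMI = weight / height^2
height = 194 cm = 1.94 m
BMI = 102.8 / 1.94^2
BMI = 27.31 kg/m^2


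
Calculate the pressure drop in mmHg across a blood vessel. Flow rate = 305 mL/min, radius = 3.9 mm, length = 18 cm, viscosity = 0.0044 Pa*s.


dP = 8*mu*L*Q / (pi*r^4)
Q = 305 mL/min = 5.08333e-06 m^3/s
dP = 44.3155 Pa = 44.3155 / 133.322 mmHg = 0.3324 mmHg


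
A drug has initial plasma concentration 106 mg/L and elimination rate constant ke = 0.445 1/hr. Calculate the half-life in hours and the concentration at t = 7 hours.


t_half = ln(2) / ke = 0.693147 / 0.445 = 1.558 hr
C(t) = C0 * exp(-ke*t) = 106 * exp(-0.445*7)
C(7) = 4.704 mg/L


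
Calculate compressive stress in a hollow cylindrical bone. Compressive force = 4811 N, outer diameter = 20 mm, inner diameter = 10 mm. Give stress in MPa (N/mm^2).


A = pi*(r_o^2 - r_i^2)
r_o = 10 mm, r_i = 5 mm
A = 235.619 mm^2
sigma = F/A = 4811 / 235.619
sigma = 20.42 MPa


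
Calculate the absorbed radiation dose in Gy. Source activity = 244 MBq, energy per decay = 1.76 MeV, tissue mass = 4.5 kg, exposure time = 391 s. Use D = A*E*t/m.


A = 244 MBq = 2.4400e+08 Bq
E = 1.76 MeV = 2.81952e-13 J
D = A*E*t/m = 2.4400e+08*2.81952e-13*391/4.5
D = 0.005978 Gy


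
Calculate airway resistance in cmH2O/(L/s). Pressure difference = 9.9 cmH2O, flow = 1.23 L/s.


R = dP / flow
R = 9.9 / 1.23
R = 8.049 cmH2O/(L/s)


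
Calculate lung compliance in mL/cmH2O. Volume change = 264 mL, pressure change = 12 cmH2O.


C = dV / dP
C = 264 / 12
C = 22 mL/cmH2O


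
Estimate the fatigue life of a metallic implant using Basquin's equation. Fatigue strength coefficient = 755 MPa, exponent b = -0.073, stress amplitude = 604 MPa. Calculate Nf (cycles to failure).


sigma_a = sigma_f' * (2Nf)^b
2Nf = (sigma_a/sigma_f')^(1/b)
2Nf = (604/755)^(1/-0.073)
2Nf = 21.258588
Nf = 10.63


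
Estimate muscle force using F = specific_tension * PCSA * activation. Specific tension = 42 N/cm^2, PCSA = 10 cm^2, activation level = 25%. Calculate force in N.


F = sigma * PCSA * activation
F = 42 * 10 * 0.25
F = 105 N


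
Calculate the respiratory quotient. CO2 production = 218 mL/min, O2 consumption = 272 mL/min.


RQ = VCO2 / VO2
RQ = 218 / 272
RQ = 0.8015


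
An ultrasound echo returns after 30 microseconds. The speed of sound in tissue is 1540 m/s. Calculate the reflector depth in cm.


depth = c * t / 2
t = 30 us = 3.0000e-05 s
depth = 1540 * 3.0000e-05 / 2
depth = 0.0231 m = 2.31 cm


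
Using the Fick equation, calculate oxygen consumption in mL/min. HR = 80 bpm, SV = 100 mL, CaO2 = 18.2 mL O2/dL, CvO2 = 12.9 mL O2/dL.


CO = HR*SV = 80*100/1000 = 8 L/min
a-v O2 diff = 18.2 - 12.9 = 5.3 mL/dL
VO2 = CO * (CaO2-CvO2) * 10 dL/L
VO2 = 8 * 5.3 * 10
VO2 = 424 mL/min


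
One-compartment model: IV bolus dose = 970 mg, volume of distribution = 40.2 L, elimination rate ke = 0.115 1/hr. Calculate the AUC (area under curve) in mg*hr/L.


C0 = Dose/Vd = 970/40.2 = 24.1294 mg/L
AUC = C0/ke = 24.1294/0.115
AUC = 209.8 mg*hr/L


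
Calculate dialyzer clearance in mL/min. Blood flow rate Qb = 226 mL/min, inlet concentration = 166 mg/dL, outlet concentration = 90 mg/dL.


K = Qb * (Cb_in - Cb_out) / Cb_in
K = 226 * (166 - 90) / 166
K = 103.5 mL/min


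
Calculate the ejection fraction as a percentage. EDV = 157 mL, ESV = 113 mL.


SV = EDV - ESV = 157 - 113 = 44 mL
EF = SV/EDV * 100 = 44/157 * 100
EF = 28.03%


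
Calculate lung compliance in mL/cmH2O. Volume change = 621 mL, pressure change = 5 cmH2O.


C = dV / dP
C = 621 / 5
C = 124.2 mL/cmH2O


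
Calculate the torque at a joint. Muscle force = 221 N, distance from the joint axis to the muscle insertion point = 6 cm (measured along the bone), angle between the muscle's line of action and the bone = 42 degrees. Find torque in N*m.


Torque = F * d * sin(theta)   (moment arm = d*sin(theta))
d = 6 cm = 0.06 m
Torque = 221 * 0.06 * sin(42)
Torque = 8.873 N*m


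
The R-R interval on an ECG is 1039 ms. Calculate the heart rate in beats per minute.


HR = 60 / RR_interval(s)
RR = 1039 ms = 1.039 s
HR = 60 / 1.039 = 57.75 bpm


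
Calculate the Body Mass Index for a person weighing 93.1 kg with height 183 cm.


BMI = weight / height^2
height = 183 cm = 1.83 m
BMI = 93.1 / 1.83^2
BMI = 27.8 kg/m^2


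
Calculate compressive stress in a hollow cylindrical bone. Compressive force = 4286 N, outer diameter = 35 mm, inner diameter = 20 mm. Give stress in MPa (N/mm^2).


A = pi*(r_o^2 - r_i^2)
r_o = 17.5 mm, r_i = 10 mm
A = 647.953 mm^2
sigma = F/A = 4286 / 647.953
sigma = 6.615 MPa


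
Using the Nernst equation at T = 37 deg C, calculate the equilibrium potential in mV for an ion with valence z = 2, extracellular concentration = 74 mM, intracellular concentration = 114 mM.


E = (RT/(zF)) * ln(C_out/C_in)
T = 37 + 273.15 = 310.15 K
E = (8.314 * 310.15 / (2 * 96485)) * ln(74/114)
E = -5.774 mV


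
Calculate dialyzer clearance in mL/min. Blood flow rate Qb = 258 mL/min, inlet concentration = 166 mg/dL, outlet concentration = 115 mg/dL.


K = Qb * (Cb_in - Cb_out) / Cb_in
K = 258 * (166 - 115) / 166
K = 79.27 mL/min


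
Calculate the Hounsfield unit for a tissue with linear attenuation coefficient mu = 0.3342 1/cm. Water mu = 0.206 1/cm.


HU = ((mu_tissue - mu_water) / mu_water) * 1000
HU = ((0.3342 - 0.206) / 0.206) * 1000
HU = 622.3


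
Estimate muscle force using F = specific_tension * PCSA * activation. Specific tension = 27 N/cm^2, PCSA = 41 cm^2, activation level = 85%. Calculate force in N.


F = sigma * PCSA * activation
F = 27 * 41 * 0.85
F = 940.9 N


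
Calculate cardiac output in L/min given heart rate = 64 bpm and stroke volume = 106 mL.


CO = HR * SV
CO = 64 * 106 / 1000
CO = 6.784 L/min


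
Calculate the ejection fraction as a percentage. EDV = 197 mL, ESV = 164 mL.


SV = EDV - ESV = 197 - 164 = 33 mL
EF = SV/EDV * 100 = 33/197 * 100
EF = 16.75%


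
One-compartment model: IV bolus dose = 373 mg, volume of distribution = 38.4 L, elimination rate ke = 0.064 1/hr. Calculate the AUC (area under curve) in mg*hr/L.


C0 = Dose/Vd = 373/38.4 = 9.71354 mg/L
AUC = C0/ke = 9.71354/0.064
AUC = 151.8 mg*hr/L


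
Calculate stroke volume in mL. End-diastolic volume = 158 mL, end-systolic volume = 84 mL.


SV = EDV - ESV
SV = 158 - 84
SV = 74 mL


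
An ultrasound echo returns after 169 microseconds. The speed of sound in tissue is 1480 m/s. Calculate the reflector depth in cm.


depth = c * t / 2
t = 169 us = 1.6900e-04 s
depth = 1480 * 1.6900e-04 / 2
depth = 0.12506 m = 12.506 cm


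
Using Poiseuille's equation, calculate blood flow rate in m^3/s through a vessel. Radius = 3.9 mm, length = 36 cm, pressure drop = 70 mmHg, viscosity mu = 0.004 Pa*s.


Q = pi*r^4*dP / (8*mu*L)
r = 0.0039 m, L = 0.36 m
dP = 70 mmHg = 9332.54 Pa
Q = 5.8878e-04 m^3/s


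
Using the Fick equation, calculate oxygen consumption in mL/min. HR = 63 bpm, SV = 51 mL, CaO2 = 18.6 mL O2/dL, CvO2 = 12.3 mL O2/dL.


CO = HR*SV = 63*51/1000 = 3.213 L/min
a-v O2 diff = 18.6 - 12.3 = 6.3 mL/dL
VO2 = CO * (CaO2-CvO2) * 10 dL/L
VO2 = 3.213 * 6.3 * 10
VO2 = 202.4 mL/min


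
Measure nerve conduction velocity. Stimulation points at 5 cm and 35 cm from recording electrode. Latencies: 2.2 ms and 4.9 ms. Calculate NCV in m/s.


Distance = (35 - 5) / 100 = 0.3 m
dt = (4.9 - 2.2) / 1000 = 0.0027 s
NCV = dist / dt = 111.1 m/s


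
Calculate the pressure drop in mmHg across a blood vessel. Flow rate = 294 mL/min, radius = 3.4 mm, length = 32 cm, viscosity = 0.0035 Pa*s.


dP = 8*mu*L*Q / (pi*r^4)
Q = 294 mL/min = 4.9e-06 m^3/s
dP = 104.578 Pa = 104.578 / 133.322 mmHg = 0.7844 mmHg


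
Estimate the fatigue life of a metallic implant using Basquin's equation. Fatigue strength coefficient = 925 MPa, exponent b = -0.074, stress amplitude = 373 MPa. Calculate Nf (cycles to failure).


sigma_a = sigma_f' * (2Nf)^b
2Nf = (sigma_a/sigma_f')^(1/b)
2Nf = (373/925)^(1/-0.074)
2Nf = 213882.05
Nf = 1.069e+05


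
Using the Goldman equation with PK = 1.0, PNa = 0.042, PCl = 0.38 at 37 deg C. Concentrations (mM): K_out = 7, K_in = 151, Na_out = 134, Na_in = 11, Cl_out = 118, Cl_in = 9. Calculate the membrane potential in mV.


Vm = (RT/F)*ln((PK*Ko + PNa*Nao + PCl*Cli)/(PK*Ki + PNa*Nai + PCl*Clo))
Numer = 16.048, Denom = 196.302
Vm = -66.92 mV


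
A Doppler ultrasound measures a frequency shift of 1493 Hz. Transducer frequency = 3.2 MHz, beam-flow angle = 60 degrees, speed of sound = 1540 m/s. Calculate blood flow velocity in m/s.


v = fd * c / (2 * f0 * cos(theta))
v = 1493 * 1540 / (2 * 3.2000e+06 * cos(60))
v = 0.7185 m/s


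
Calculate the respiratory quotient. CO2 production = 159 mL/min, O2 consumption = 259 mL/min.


RQ = VCO2 / VO2
RQ = 159 / 259
RQ = 0.6139


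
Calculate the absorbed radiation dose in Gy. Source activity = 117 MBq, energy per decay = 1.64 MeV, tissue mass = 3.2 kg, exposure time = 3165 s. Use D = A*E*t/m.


A = 117 MBq = 1.1700e+08 Bq
E = 1.64 MeV = 2.62728e-13 J
D = A*E*t/m = 1.1700e+08*2.62728e-13*3165/3.2
D = 0.0304 Gy


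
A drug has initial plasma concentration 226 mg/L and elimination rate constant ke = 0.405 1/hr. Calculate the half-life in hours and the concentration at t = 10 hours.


t_half = ln(2) / ke = 0.693147 / 0.405 = 1.711 hr
C(t) = C0 * exp(-ke*t) = 226 * exp(-0.405*10)
C(10) = 3.937 mg/L


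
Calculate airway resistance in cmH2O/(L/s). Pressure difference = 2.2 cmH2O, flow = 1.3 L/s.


R = dP / flow
R = 2.2 / 1.3
R = 1.692 cmH2O/(L/s)


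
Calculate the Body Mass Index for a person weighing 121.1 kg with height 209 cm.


BMI = weight / height^2
height = 209 cm = 2.09 m
BMI = 121.1 / 2.09^2
BMI = 27.72 kg/m^2


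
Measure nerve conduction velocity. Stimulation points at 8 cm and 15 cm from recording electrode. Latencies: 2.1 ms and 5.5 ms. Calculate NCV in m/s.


Distance = (15 - 8) / 100 = 0.07 m
dt = (5.5 - 2.1) / 1000 = 0.0034 s
NCV = dist / dt = 20.59 m/s


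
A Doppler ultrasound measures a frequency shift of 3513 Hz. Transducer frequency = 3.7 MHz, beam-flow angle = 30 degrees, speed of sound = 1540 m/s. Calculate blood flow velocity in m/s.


v = fd * c / (2 * f0 * cos(theta))
v = 3513 * 1540 / (2 * 3.7000e+06 * cos(30))
v = 0.8442 m/s


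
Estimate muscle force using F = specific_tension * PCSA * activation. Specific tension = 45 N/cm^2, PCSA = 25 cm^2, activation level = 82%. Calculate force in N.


F = sigma * PCSA * activation
F = 45 * 25 * 0.82
F = 922.5 N


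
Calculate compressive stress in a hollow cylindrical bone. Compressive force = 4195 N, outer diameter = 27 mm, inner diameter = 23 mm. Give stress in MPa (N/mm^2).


A = pi*(r_o^2 - r_i^2)
r_o = 13.5 mm, r_i = 11.5 mm
A = 157.08 mm^2
sigma = F/A = 4195 / 157.08
sigma = 26.71 MPa


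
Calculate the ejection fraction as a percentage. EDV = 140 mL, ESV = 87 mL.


SV = EDV - ESV = 140 - 87 = 53 mL
EF = SV/EDV * 100 = 53/140 * 100
EF = 37.86%


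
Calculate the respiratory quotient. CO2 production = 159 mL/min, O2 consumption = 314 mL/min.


RQ = VCO2 / VO2
RQ = 159 / 314
RQ = 0.5064


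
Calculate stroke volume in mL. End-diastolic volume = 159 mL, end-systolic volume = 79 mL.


SV = EDV - ESV
SV = 159 - 79
SV = 80 mL


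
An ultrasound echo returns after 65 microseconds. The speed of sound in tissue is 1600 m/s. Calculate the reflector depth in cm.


depth = c * t / 2
t = 65 us = 6.5000e-05 s
depth = 1600 * 6.5000e-05 / 2
depth = 0.052 m = 5.2 cm


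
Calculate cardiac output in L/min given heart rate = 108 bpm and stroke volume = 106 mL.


CO = HR * SV
CO = 108 * 106 / 1000
CO = 11.45 L/min


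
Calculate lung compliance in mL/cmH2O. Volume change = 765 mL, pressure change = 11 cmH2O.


C = dV / dP
C = 765 / 11
C = 69.55 mL/cmH2O


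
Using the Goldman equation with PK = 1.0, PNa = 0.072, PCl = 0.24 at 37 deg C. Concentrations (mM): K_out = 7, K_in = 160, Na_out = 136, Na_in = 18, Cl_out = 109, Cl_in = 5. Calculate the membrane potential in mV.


Vm = (RT/F)*ln((PK*Ko + PNa*Nao + PCl*Cli)/(PK*Ki + PNa*Nai + PCl*Clo))
Numer = 17.992, Denom = 187.456
Vm = -62.63 mV


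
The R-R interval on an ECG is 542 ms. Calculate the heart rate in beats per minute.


HR = 60 / RR_interval(s)
RR = 542 ms = 0.542 s
HR = 60 / 0.542 = 110.7 bpm


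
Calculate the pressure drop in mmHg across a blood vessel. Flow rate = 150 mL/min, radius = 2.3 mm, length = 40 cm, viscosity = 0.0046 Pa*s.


dP = 8*mu*L*Q / (pi*r^4)
Q = 150 mL/min = 2.5e-06 m^3/s
dP = 418.588 Pa = 418.588 / 133.322 mmHg = 3.14 mmHg


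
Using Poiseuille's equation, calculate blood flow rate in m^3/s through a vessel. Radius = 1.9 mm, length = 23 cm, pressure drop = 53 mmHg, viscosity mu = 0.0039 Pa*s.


Q = pi*r^4*dP / (8*mu*L)
r = 0.0019 m, L = 0.23 m
dP = 53 mmHg = 7066.066 Pa
Q = 4.0314e-05 m^3/s


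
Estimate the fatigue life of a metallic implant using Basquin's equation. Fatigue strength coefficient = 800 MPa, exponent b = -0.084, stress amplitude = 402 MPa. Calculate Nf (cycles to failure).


sigma_a = sigma_f' * (2Nf)^b
2Nf = (sigma_a/sigma_f')^(1/b)
2Nf = (402/800)^(1/-0.084)
2Nf = 3613.2996
Nf = 1807


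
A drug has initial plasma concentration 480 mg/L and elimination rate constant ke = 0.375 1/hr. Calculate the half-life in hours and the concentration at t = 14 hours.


t_half = ln(2) / ke = 0.693147 / 0.375 = 1.848 hr
C(t) = C0 * exp(-ke*t) = 480 * exp(-0.375*14)
C(14) = 2.519 mg/L


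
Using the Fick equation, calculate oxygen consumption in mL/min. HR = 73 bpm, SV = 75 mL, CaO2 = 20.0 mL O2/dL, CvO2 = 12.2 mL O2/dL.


CO = HR*SV = 73*75/1000 = 5.475 L/min
a-v O2 diff = 20.0 - 12.2 = 7.8 mL/dL
VO2 = CO * (CaO2-CvO2) * 10 dL/L
VO2 = 5.475 * 7.8 * 10
VO2 = 427 mL/min


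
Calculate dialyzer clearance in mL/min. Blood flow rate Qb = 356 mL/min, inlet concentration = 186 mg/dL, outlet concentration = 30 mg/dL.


K = Qb * (Cb_in - Cb_out) / Cb_in
K = 356 * (186 - 30) / 186
K = 298.6 mL/min


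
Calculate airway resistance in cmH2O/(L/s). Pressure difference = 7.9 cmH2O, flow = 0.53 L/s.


R = dP / flow
R = 7.9 / 0.53
R = 14.91 cmH2O/(L/s)


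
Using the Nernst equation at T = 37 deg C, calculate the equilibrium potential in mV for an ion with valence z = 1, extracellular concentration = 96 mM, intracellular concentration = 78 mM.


E = (RT/(zF)) * ln(C_out/C_in)
T = 37 + 273.15 = 310.15 K
E = (8.314 * 310.15 / (1 * 96485)) * ln(96/78)
E = 5.549 mV


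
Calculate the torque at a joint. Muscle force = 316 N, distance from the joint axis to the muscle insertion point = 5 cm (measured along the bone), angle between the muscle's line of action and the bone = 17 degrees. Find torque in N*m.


Torque = F * d * sin(theta)   (moment arm = d*sin(theta))
d = 5 cm = 0.05 m
Torque = 316 * 0.05 * sin(17)
Torque = 4.619 N*m


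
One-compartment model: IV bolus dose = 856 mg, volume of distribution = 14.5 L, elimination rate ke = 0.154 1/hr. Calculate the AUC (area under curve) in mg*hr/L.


C0 = Dose/Vd = 856/14.5 = 59.0345 mg/L
AUC = C0/ke = 59.0345/0.154
AUC = 383.3 mg*hr/L


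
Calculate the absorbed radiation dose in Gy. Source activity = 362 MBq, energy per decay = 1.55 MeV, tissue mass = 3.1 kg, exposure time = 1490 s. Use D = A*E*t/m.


A = 362 MBq = 3.6200e+08 Bq
E = 1.55 MeV = 2.4831e-13 J
D = A*E*t/m = 3.6200e+08*2.4831e-13*1490/3.1
D = 0.0432 Gy


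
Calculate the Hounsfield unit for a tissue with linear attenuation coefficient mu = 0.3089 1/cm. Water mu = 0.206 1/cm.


HU = ((mu_tissue - mu_water) / mu_water) * 1000
HU = ((0.3089 - 0.206) / 0.206) * 1000
HU = 499.5


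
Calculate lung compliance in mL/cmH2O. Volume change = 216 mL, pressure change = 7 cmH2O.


C = dV / dP
C = 216 / 7
C = 30.86 mL/cmH2O


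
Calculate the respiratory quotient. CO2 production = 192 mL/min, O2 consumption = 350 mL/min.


RQ = VCO2 / VO2
RQ = 192 / 350
RQ = 0.5486


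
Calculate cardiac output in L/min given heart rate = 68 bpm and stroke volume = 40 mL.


CO = HR * SV
CO = 68 * 40 / 1000
CO = 2.72 L/min


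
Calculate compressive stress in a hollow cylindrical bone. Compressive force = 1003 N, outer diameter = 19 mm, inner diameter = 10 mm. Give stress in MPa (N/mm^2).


A = pi*(r_o^2 - r_i^2)
r_o = 9.5 mm, r_i = 5 mm
A = 204.989 mm^2
sigma = F/A = 1003 / 204.989
sigma = 4.893 MPa


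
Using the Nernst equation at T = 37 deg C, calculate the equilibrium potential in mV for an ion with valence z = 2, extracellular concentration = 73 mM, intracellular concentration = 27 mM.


E = (RT/(zF)) * ln(C_out/C_in)
T = 37 + 273.15 = 310.15 K
E = (8.314 * 310.15 / (2 * 96485)) * ln(73/27)
E = 13.29 mV


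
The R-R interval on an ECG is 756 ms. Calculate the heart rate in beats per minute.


HR = 60 / RR_interval(s)
RR = 756 ms = 0.756 s
HR = 60 / 0.756 = 79.37 bpm


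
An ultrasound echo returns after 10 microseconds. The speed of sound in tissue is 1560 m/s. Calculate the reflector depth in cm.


depth = c * t / 2
t = 10 us = 1.0000e-05 s
depth = 1560 * 1.0000e-05 / 2
depth = 0.0078 m = 0.78 cm


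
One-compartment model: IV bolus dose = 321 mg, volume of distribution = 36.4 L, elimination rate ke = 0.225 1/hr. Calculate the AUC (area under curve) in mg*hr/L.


C0 = Dose/Vd = 321/36.4 = 8.81868 mg/L
AUC = C0/ke = 8.81868/0.225
AUC = 39.19 mg*hr/L


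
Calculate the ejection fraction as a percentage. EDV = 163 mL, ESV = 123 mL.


SV = EDV - ESV = 163 - 123 = 40 mL
EF = SV/EDV * 100 = 40/163 * 100
EF = 24.54%


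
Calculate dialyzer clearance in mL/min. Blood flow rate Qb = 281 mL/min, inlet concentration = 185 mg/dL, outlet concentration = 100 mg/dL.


K = Qb * (Cb_in - Cb_out) / Cb_in
K = 281 * (185 - 100) / 185
K = 129.1 mL/min


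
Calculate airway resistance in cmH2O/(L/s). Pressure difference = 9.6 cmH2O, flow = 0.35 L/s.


R = dP / flow
R = 9.6 / 0.35
R = 27.43 cmH2O/(L/s)


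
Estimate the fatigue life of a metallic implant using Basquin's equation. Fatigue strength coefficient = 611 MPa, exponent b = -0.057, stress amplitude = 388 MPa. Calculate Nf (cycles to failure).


sigma_a = sigma_f' * (2Nf)^b
2Nf = (sigma_a/sigma_f')^(1/b)
2Nf = (388/611)^(1/-0.057)
2Nf = 2882.8067
Nf = 1441


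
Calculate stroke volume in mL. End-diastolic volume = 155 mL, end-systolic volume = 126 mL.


SV = EDV - ESV
SV = 155 - 126
SV = 29 mL


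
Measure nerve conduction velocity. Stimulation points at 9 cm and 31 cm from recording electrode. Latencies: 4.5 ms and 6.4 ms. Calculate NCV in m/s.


Distance = (31 - 9) / 100 = 0.22 m
dt = (6.4 - 4.5) / 1000 = 0.0019 s
NCV = dist / dt = 115.8 m/s


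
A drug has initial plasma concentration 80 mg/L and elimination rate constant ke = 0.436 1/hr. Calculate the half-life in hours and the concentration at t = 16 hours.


t_half = ln(2) / ke = 0.693147 / 0.436 = 1.59 hr
C(t) = C0 * exp(-ke*t) = 80 * exp(-0.436*16)
C(16) = 0.07472 mg/L


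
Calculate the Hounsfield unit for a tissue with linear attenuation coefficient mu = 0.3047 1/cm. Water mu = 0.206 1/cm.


HU = ((mu_tissue - mu_water) / mu_water) * 1000
HU = ((0.3047 - 0.206) / 0.206) * 1000
HU = 479.1


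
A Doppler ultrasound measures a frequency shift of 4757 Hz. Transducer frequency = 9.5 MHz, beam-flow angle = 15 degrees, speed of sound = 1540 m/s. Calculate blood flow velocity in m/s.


v = fd * c / (2 * f0 * cos(theta))
v = 4757 * 1540 / (2 * 9.5000e+06 * cos(15))
v = 0.3992 m/s


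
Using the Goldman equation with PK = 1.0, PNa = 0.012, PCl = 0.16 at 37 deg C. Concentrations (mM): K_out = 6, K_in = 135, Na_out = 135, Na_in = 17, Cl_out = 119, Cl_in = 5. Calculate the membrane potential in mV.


Vm = (RT/F)*ln((PK*Ko + PNa*Nao + PCl*Cli)/(PK*Ki + PNa*Nai + PCl*Clo))
Numer = 8.42, Denom = 154.244
Vm = -77.72 mV


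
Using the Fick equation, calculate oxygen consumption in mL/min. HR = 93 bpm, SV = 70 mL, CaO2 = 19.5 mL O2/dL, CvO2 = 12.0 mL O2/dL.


CO = HR*SV = 93*70/1000 = 6.51 L/min
a-v O2 diff = 19.5 - 12.0 = 7.5 mL/dL
VO2 = CO * (CaO2-CvO2) * 10 dL/L
VO2 = 6.51 * 7.5 * 10
VO2 = 488.2 mL/min


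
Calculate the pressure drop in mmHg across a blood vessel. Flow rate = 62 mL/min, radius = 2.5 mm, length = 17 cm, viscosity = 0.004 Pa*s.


dP = 8*mu*L*Q / (pi*r^4)
Q = 62 mL/min = 1.03333e-06 m^3/s
dP = 45.8066 Pa = 45.8066 / 133.322 mmHg = 0.3436 mmHg


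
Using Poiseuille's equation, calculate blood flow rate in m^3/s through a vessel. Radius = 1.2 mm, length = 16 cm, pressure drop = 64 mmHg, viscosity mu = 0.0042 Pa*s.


Q = pi*r^4*dP / (8*mu*L)
r = 0.0012 m, L = 0.16 m
dP = 64 mmHg = 8532.608 Pa
Q = 1.0339e-05 m^3/s


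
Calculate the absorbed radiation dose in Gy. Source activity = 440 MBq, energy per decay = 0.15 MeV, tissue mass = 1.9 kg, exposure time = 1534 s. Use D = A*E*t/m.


A = 440 MBq = 4.4000e+08 Bq
E = 0.15 MeV = 2.403e-14 J
D = A*E*t/m = 4.4000e+08*2.403e-14*1534/1.9
D = 0.008536 Gy


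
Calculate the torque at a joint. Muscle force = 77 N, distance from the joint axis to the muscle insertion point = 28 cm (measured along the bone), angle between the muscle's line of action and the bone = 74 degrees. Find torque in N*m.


Torque = F * d * sin(theta)   (moment arm = d*sin(theta))
d = 28 cm = 0.28 m
Torque = 77 * 0.28 * sin(74)
Torque = 20.72 N*m


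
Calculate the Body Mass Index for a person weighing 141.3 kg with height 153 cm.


BMI = weight / height^2
height = 153 cm = 1.53 m
BMI = 141.3 / 1.53^2
BMI = 60.36 kg/m^2


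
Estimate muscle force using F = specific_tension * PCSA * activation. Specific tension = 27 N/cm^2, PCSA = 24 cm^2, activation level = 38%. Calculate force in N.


F = sigma * PCSA * activation
F = 27 * 24 * 0.38
F = 246.2 N


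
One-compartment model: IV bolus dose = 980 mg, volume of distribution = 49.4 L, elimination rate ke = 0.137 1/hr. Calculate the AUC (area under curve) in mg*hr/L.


C0 = Dose/Vd = 980/49.4 = 19.8381 mg/L
AUC = C0/ke = 19.8381/0.137
AUC = 144.8 mg*hr/L


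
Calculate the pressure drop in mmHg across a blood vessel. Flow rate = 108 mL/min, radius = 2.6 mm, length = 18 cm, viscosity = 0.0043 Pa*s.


dP = 8*mu*L*Q / (pi*r^4)
Q = 108 mL/min = 1.8e-06 m^3/s
dP = 77.6355 Pa = 77.6355 / 133.322 mmHg = 0.5823 mmHg


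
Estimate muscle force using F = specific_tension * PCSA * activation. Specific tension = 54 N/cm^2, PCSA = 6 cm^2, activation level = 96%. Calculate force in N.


F = sigma * PCSA * activation
F = 54 * 6 * 0.96
F = 311 N


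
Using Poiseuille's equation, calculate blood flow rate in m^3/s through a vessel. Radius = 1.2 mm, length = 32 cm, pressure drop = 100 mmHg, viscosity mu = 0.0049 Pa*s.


Q = pi*r^4*dP / (8*mu*L)
r = 0.0012 m, L = 0.32 m
dP = 100 mmHg = 13332.2 Pa
Q = 6.9237e-06 m^3/s


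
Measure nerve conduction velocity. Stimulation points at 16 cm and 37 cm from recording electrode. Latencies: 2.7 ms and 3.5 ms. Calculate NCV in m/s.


Distance = (37 - 16) / 100 = 0.21 m
dt = (3.5 - 2.7) / 1000 = 8.0000e-04 s
NCV = dist / dt = 262.5 m/s


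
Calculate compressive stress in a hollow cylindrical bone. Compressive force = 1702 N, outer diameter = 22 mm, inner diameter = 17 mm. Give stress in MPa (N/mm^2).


A = pi*(r_o^2 - r_i^2)
r_o = 11 mm, r_i = 8.5 mm
A = 153.153 mm^2
sigma = F/A = 1702 / 153.153
sigma = 11.11 MPa


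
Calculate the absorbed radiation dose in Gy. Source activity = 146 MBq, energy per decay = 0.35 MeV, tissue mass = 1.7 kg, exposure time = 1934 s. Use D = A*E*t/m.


A = 146 MBq = 1.4600e+08 Bq
E = 0.35 MeV = 5.607e-14 J
D = A*E*t/m = 1.4600e+08*5.607e-14*1934/1.7
D = 0.009313 Gy


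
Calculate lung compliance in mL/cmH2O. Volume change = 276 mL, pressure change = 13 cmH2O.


C = dV / dP
C = 276 / 13
C = 21.23 mL/cmH2O


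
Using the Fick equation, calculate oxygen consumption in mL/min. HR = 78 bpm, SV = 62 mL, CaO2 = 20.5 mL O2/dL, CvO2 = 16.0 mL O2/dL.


CO = HR*SV = 78*62/1000 = 4.836 L/min
a-v O2 diff = 20.5 - 16.0 = 4.5 mL/dL
VO2 = CO * (CaO2-CvO2) * 10 dL/L
VO2 = 4.836 * 4.5 * 10
VO2 = 217.6 mL/min


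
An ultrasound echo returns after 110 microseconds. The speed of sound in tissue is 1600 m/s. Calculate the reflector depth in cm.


depth = c * t / 2
t = 110 us = 1.1000e-04 s
depth = 1600 * 1.1000e-04 / 2
depth = 0.088 m = 8.8 cm


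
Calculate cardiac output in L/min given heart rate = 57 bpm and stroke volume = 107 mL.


CO = HR * SV
CO = 57 * 107 / 1000
CO = 6.099 L/min


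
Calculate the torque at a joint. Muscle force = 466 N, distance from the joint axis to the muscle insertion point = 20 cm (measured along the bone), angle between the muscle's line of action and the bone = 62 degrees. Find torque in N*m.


Torque = F * d * sin(theta)   (moment arm = d*sin(theta))
d = 20 cm = 0.2 m
Torque = 466 * 0.2 * sin(62)
Torque = 82.29 N*m


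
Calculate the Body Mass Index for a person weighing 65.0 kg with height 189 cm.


BMI = weight / height^2
height = 189 cm = 1.89 m
BMI = 65.0 / 1.89^2
BMI = 18.2 kg/m^2


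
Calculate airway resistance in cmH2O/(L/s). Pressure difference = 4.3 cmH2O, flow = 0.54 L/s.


R = dP / flow
R = 4.3 / 0.54
R = 7.963 cmH2O/(L/s)


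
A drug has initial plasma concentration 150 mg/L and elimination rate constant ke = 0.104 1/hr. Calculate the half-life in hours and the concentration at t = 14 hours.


t_half = ln(2) / ke = 0.693147 / 0.104 = 6.665 hr
C(t) = C0 * exp(-ke*t) = 150 * exp(-0.104*14)
C(14) = 34.98 mg/L


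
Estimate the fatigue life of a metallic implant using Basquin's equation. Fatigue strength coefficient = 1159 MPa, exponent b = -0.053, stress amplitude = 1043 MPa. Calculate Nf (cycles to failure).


sigma_a = sigma_f' * (2Nf)^b
2Nf = (sigma_a/sigma_f')^(1/b)
2Nf = (1043/1159)^(1/-0.053)
2Nf = 7.3136552
Nf = 3.657


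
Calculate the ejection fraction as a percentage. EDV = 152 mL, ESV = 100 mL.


SV = EDV - ESV = 152 - 100 = 52 mL
EF = SV/EDV * 100 = 52/152 * 100
EF = 34.21%


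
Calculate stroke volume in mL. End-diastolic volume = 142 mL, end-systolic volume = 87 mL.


SV = EDV - ESV
SV = 142 - 87
SV = 55 mL


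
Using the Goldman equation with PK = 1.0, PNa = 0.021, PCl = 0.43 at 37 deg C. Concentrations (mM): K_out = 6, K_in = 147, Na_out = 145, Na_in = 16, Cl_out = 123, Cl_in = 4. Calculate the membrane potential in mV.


Vm = (RT/F)*ln((PK*Ko + PNa*Nao + PCl*Cli)/(PK*Ki + PNa*Nai + PCl*Clo))
Numer = 10.765, Denom = 200.226
Vm = -78.12 mV


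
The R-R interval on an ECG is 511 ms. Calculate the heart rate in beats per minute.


HR = 60 / RR_interval(s)
RR = 511 ms = 0.511 s
HR = 60 / 0.511 = 117.4 bpm


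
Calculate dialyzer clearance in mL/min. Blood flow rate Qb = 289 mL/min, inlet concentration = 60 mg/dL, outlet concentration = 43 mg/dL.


K = Qb * (Cb_in - Cb_out) / Cb_in
K = 289 * (60 - 43) / 60
K = 81.88 mL/min


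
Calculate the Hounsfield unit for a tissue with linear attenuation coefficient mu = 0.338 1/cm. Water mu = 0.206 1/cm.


HU = ((mu_tissue - mu_water) / mu_water) * 1000
HU = ((0.338 - 0.206) / 0.206) * 1000
HU = 640.8


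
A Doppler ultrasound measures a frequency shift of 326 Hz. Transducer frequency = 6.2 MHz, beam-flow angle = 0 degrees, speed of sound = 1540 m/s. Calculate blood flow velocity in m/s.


v = fd * c / (2 * f0 * cos(theta))
v = 326 * 1540 / (2 * 6.2000e+06 * cos(0))
v = 0.04049 m/s


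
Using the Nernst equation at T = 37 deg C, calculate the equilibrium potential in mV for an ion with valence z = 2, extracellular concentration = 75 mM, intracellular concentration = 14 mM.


E = (RT/(zF)) * ln(C_out/C_in)
T = 37 + 273.15 = 310.15 K
E = (8.314 * 310.15 / (2 * 96485)) * ln(75/14)
E = 22.43 mV


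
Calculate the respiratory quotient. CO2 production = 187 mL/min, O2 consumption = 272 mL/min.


RQ = VCO2 / VO2
RQ = 187 / 272
RQ = 0.6875


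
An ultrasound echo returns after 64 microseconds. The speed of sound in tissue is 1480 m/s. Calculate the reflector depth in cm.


depth = c * t / 2
t = 64 us = 6.4000e-05 s
depth = 1480 * 6.4000e-05 / 2
depth = 0.04736 m = 4.736 cm


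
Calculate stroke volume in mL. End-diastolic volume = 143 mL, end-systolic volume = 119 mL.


SV = EDV - ESV
SV = 143 - 119
SV = 24 mL


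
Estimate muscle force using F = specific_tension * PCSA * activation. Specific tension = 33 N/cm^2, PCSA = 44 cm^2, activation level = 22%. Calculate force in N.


F = sigma * PCSA * activation
F = 33 * 44 * 0.22
F = 319.4 N


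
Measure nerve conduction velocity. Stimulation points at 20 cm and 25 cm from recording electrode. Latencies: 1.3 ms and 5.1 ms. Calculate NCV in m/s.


Distance = (25 - 20) / 100 = 0.05 m
dt = (5.1 - 1.3) / 1000 = 0.0038 s
NCV = dist / dt = 13.16 m/s


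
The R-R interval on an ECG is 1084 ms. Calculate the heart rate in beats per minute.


HR = 60 / RR_interval(s)
RR = 1084 ms = 1.084 s
HR = 60 / 1.084 = 55.35 bpm


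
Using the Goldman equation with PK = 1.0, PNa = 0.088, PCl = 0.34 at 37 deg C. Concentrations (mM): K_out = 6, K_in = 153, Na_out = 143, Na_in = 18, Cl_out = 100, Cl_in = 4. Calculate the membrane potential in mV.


Vm = (RT/F)*ln((PK*Ko + PNa*Nao + PCl*Cli)/(PK*Ki + PNa*Nai + PCl*Clo))
Numer = 19.944, Denom = 188.584
Vm = -60.04 mV
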